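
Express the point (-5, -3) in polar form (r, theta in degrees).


r = sqrt((-5)^2 + (-3)^2) = 5.831
theta = atan2(-3, -5) = 210.9638 degrees

r = 5.831, theta = 210.9638 degrees


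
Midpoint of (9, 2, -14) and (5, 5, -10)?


Midpoint = ((9+5)/2, (2+5)/2, (-14+-10)/2) = (7, 3.5, -12)

(7, 3.5, -12)


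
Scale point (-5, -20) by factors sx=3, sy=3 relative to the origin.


Scaling: (x*sx, y*sy) = (-5*3, -20*3) = (-15, -60)

(-15, -60)


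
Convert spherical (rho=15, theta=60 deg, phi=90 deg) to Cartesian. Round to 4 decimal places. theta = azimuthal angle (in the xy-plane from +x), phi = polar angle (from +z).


x = 15 * sin(90) * cos(60) = 7.5
y = 15 * sin(90) * sin(60) = 12.9904
z = 15 * cos(90) = 0

(7.5, 12.9904, 0)


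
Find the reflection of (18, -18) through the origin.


Reflection through origin: (x, y) -> (-x, -y)
(18, -18) -> (-18, 18)

(-18, 18)


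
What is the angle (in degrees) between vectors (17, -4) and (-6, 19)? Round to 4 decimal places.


dot = 17*-6 + -4*19 = -178
|u| = 17.4642, |v| = 19.9249
cos(angle) = -0.5115
angle = 120.7661 degrees

120.7661 degrees


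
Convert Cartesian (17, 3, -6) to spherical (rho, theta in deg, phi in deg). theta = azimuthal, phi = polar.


rho = sqrt(17^2 + 3^2 + (-6)^2) = 18.2757
theta = atan2(3, 17) = 10.008 deg
phi = acos(-6/18.2757) = 109.166 deg

rho = 18.2757, theta = 10.008 deg, phi = 109.166 deg


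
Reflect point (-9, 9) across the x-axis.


Reflection across x-axis: (x, y) -> (x, -y)
(-9, 9) -> (-9, -9)

(-9, -9)


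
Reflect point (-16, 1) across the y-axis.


Reflection across y-axis: (x, y) -> (-x, y)
(-16, 1) -> (16, 1)

(16, 1)


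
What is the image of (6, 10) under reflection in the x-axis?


Reflection across x-axis: (x, y) -> (x, -y)
(6, 10) -> (6, -10)

(6, -10)


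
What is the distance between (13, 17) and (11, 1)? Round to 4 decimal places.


d = sqrt((11-13)^2 + (1-17)^2) = 16.1245

16.1245


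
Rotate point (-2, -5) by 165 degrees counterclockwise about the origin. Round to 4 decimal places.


x' = -2*cos(165) - -5*sin(165) = 3.2259
y' = -2*sin(165) + -5*cos(165) = 4.312

(3.2259, 4.312)


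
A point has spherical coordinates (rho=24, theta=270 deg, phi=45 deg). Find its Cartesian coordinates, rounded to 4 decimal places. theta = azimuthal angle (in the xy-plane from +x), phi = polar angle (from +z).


x = 24 * sin(45) * cos(270) = 0
y = 24 * sin(45) * sin(270) = -16.9706
z = 24 * cos(45) = 16.9706

(0, -16.9706, 16.9706)


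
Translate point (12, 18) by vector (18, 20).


Translation: (x+dx, y+dy) = (12+18, 18+20) = (30, 38)

(30, 38)


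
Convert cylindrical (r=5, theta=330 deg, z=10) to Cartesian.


x = 5 * cos(330) = 4.3301
y = 5 * sin(330) = -2.5
z = 10

(4.3301, -2.5, 10)


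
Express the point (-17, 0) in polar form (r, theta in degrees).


r = sqrt((-17)^2 + 0^2) = 17
theta = atan2(0, -17) = 180 degrees

r = 17, theta = 180 degrees


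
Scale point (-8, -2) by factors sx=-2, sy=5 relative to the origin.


Scaling: (x*sx, y*sy) = (-8*-2, -2*5) = (16, -10)

(16, -10)


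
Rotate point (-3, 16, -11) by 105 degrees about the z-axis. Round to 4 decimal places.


x' = -3*cos(105) - 16*sin(105) = -14.6784
y' = -3*sin(105) + 16*cos(105) = -7.0389
z' = -11

(-14.6784, -7.0389, -11)


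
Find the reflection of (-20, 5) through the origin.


Reflection through origin: (x, y) -> (-x, -y)
(-20, 5) -> (20, -5)

(20, -5)


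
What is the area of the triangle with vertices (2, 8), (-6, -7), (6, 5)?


Area = |x1(y2-y3) + x2(y3-y1) + x3(y1-y2)| / 2
= |2*(-7-5) + -6*(5-8) + 6*(8--7)| / 2
= 42

42


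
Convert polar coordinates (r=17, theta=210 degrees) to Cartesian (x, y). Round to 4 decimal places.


x = 17 * cos(210) = -14.7224
y = 17 * sin(210) = -8.5

(-14.7224, -8.5)


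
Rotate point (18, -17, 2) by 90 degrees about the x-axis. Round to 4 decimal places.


x' = 18
y' = -17*cos(90) - 2*sin(90) = -2
z' = -17*sin(90) + 2*cos(90) = -17

(18, -2, -17)


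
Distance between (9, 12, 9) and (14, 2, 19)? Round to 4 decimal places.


d = sqrt((14-9)^2 + (2-12)^2 + (19-9)^2) = 15

15


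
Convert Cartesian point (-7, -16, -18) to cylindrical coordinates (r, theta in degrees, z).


r = sqrt((-7)^2 + (-16)^2) = 17.4642
theta = atan2(-16, -7) = 246.3706 deg
z = -18

r = 17.4642, theta = 246.3706 deg, z = -18


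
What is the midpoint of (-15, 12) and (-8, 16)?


Midpoint = ((-15+-8)/2, (12+16)/2) = (-11.5, 14)

(-11.5, 14)


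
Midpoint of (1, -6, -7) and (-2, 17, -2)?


Midpoint = ((1+-2)/2, (-6+17)/2, (-7+-2)/2) = (-0.5, 5.5, -4.5)

(-0.5, 5.5, -4.5)


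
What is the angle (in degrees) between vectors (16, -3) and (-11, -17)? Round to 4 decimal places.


dot = 16*-11 + -3*-17 = -125
|u| = 16.2788, |v| = 20.2485
cos(angle) = -0.3792
angle = 112.2856 degrees

112.2856 degrees


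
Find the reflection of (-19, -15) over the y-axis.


Reflection across y-axis: (x, y) -> (-x, y)
(-19, -15) -> (19, -15)

(19, -15)


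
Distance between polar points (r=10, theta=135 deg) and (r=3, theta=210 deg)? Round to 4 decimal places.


d = sqrt(r1^2 + r2^2 - 2*r1*r2*cos(t2-t1))
d = sqrt(10^2 + 3^2 - 2*10*3*cos(210-135)) = 9.668

9.668


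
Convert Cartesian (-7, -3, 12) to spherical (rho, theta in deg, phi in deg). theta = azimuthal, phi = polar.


rho = sqrt((-7)^2 + (-3)^2 + 12^2) = 14.2127
theta = atan2(-3, -7) = 203.1986 deg
phi = acos(12/14.2127) = 32.4012 deg

rho = 14.2127, theta = 203.1986 deg, phi = 32.4012 deg


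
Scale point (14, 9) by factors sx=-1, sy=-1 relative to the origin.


Scaling: (x*sx, y*sy) = (14*-1, 9*-1) = (-14, -9)

(-14, -9)


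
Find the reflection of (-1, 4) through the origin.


Reflection through origin: (x, y) -> (-x, -y)
(-1, 4) -> (1, -4)

(1, -4)


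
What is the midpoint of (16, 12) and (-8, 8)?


Midpoint = ((16+-8)/2, (12+8)/2) = (4, 10)

(4, 10)


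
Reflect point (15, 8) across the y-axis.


Reflection across y-axis: (x, y) -> (-x, y)
(15, 8) -> (-15, 8)

(-15, 8)


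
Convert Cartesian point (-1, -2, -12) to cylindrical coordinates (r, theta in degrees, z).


r = sqrt((-1)^2 + (-2)^2) = 2.2361
theta = atan2(-2, -1) = 243.4349 deg
z = -12

r = 2.2361, theta = 243.4349 deg, z = -12


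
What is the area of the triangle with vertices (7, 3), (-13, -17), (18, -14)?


Area = |x1(y2-y3) + x2(y3-y1) + x3(y1-y2)| / 2
= |7*(-17--14) + -13*(-14-3) + 18*(3--17)| / 2
= 280

280


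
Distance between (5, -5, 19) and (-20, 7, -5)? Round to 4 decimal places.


d = sqrt((-20-5)^2 + (7--5)^2 + (-5-19)^2) = 36.6742

36.6742


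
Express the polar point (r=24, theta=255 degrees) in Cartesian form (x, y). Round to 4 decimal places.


x = 24 * cos(255) = -6.2117
y = 24 * sin(255) = -23.1822

(-6.2117, -23.1822)


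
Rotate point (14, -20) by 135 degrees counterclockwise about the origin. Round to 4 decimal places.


x' = 14*cos(135) - -20*sin(135) = 4.2426
y' = 14*sin(135) + -20*cos(135) = 24.0416

(4.2426, 24.0416)


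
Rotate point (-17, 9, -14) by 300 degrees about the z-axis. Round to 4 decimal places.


x' = -17*cos(300) - 9*sin(300) = -0.7058
y' = -17*sin(300) + 9*cos(300) = 19.2224
z' = -14

(-0.7058, 19.2224, -14)


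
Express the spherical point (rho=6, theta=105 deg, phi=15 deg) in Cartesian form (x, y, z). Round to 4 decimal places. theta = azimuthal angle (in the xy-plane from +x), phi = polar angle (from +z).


x = 6 * sin(15) * cos(105) = -0.4019
y = 6 * sin(15) * sin(105) = 1.5
z = 6 * cos(15) = 5.7956

(-0.4019, 1.5, 5.7956)


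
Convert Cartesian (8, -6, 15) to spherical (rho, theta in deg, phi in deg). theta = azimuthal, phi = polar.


rho = sqrt(8^2 + (-6)^2 + 15^2) = 18.0278
theta = atan2(-6, 8) = 323.1301 deg
phi = acos(15/18.0278) = 33.6901 deg

rho = 18.0278, theta = 323.1301 deg, phi = 33.6901 deg


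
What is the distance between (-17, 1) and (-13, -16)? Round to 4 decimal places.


d = sqrt((-13--17)^2 + (-16-1)^2) = 17.4642

17.4642


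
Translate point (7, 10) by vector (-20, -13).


Translation: (x+dx, y+dy) = (7+-20, 10+-13) = (-13, -3)

(-13, -3)


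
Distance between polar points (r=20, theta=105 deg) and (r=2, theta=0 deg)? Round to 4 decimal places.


d = sqrt(r1^2 + r2^2 - 2*r1*r2*cos(t2-t1))
d = sqrt(20^2 + 2^2 - 2*20*2*cos(0-105)) = 20.6084

20.6084


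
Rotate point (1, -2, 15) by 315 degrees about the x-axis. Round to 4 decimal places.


x' = 1
y' = -2*cos(315) - 15*sin(315) = 9.1924
z' = -2*sin(315) + 15*cos(315) = 12.0208

(1, 9.1924, 12.0208)


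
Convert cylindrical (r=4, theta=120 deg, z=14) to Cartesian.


x = 4 * cos(120) = -2
y = 4 * sin(120) = 3.4641
z = 14

(-2, 3.4641, 14)


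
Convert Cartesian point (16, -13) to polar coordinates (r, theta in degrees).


r = sqrt(16^2 + (-13)^2) = 20.6155
theta = atan2(-13, 16) = 320.9061 degrees

r = 20.6155, theta = 320.9061 degrees


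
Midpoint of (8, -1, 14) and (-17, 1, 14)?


Midpoint = ((8+-17)/2, (-1+1)/2, (14+14)/2) = (-4.5, 0, 14)

(-4.5, 0, 14)


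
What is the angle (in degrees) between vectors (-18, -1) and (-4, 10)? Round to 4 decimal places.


dot = -18*-4 + -1*10 = 62
|u| = 18.0278, |v| = 10.7703
cos(angle) = 0.3193
angle = 71.3784 degrees

71.3784 degrees


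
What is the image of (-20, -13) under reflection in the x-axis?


Reflection across x-axis: (x, y) -> (x, -y)
(-20, -13) -> (-20, 13)

(-20, 13)


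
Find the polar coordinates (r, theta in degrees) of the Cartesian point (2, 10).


r = sqrt(2^2 + 10^2) = 10.198
theta = atan2(10, 2) = 78.6901 degrees

r = 10.198, theta = 78.6901 degrees


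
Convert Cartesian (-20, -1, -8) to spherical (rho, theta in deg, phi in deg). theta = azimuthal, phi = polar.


rho = sqrt((-20)^2 + (-1)^2 + (-8)^2) = 21.5639
theta = atan2(-1, -20) = 182.8624 deg
phi = acos(-8/21.5639) = 111.7768 deg

rho = 21.5639, theta = 182.8624 deg, phi = 111.7768 deg


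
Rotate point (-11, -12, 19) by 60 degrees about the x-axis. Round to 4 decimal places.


x' = -11
y' = -12*cos(60) - 19*sin(60) = -22.4545
z' = -12*sin(60) + 19*cos(60) = -0.8923

(-11, -22.4545, -0.8923)


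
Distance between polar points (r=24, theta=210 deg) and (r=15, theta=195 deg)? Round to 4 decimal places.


d = sqrt(r1^2 + r2^2 - 2*r1*r2*cos(t2-t1))
d = sqrt(24^2 + 15^2 - 2*24*15*cos(195-210)) = 10.2729

10.2729


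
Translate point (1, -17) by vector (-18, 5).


Translation: (x+dx, y+dy) = (1+-18, -17+5) = (-17, -12)

(-17, -12)


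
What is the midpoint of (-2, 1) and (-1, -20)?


Midpoint = ((-2+-1)/2, (1+-20)/2) = (-1.5, -9.5)

(-1.5, -9.5)


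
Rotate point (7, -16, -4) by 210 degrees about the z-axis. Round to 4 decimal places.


x' = 7*cos(210) - -16*sin(210) = -14.0622
y' = 7*sin(210) + -16*cos(210) = 10.3564
z' = -4

(-14.0622, 10.3564, -4)


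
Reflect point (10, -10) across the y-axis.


Reflection across y-axis: (x, y) -> (-x, y)
(10, -10) -> (-10, -10)

(-10, -10)


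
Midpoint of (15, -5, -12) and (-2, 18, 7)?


Midpoint = ((15+-2)/2, (-5+18)/2, (-12+7)/2) = (6.5, 6.5, -2.5)

(6.5, 6.5, -2.5)


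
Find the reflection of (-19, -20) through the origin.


Reflection through origin: (x, y) -> (-x, -y)
(-19, -20) -> (19, 20)

(19, 20)


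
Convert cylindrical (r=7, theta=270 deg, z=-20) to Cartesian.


x = 7 * cos(270) = 0
y = 7 * sin(270) = -7
z = -20

(0, -7, -20)


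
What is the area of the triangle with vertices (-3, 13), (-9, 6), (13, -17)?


Area = |x1(y2-y3) + x2(y3-y1) + x3(y1-y2)| / 2
= |-3*(6--17) + -9*(-17-13) + 13*(13-6)| / 2
= 146

146


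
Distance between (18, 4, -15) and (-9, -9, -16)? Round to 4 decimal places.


d = sqrt((-9-18)^2 + (-9-4)^2 + (-16--15)^2) = 29.9833

29.9833


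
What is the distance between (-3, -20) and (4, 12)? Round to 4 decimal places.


d = sqrt((4--3)^2 + (12--20)^2) = 32.7567

32.7567


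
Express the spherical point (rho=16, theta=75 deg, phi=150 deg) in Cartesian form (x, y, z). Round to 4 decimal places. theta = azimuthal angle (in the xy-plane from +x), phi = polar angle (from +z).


x = 16 * sin(150) * cos(75) = 2.0706
y = 16 * sin(150) * sin(75) = 7.7274
z = 16 * cos(150) = -13.8564

(2.0706, 7.7274, -13.8564)


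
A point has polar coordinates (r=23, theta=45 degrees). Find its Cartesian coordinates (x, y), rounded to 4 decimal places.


x = 23 * cos(45) = 16.2635
y = 23 * sin(45) = 16.2635

(16.2635, 16.2635)


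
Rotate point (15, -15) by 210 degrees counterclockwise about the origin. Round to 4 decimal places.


x' = 15*cos(210) - -15*sin(210) = -20.4904
y' = 15*sin(210) + -15*cos(210) = 5.4904

(-20.4904, 5.4904)


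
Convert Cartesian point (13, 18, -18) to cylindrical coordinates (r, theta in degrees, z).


r = sqrt(13^2 + 18^2) = 22.2036
theta = atan2(18, 13) = 54.1623 deg
z = -18

r = 22.2036, theta = 54.1623 deg, z = -18


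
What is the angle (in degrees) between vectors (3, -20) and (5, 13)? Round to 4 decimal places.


dot = 3*5 + -20*13 = -245
|u| = 20.2237, |v| = 13.9284
cos(angle) = -0.8698
angle = 150.4317 degrees

150.4317 degrees


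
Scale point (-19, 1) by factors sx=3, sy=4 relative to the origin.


Scaling: (x*sx, y*sy) = (-19*3, 1*4) = (-57, 4)

(-57, 4)


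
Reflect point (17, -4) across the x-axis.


Reflection across x-axis: (x, y) -> (x, -y)
(17, -4) -> (17, 4)

(17, 4)


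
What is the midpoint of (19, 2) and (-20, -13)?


Midpoint = ((19+-20)/2, (2+-13)/2) = (-0.5, -5.5)

(-0.5, -5.5)


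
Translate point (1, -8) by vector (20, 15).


Translation: (x+dx, y+dy) = (1+20, -8+15) = (21, 7)

(21, 7)


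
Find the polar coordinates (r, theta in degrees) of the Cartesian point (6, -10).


r = sqrt(6^2 + (-10)^2) = 11.6619
theta = atan2(-10, 6) = 300.9638 degrees

r = 11.6619, theta = 300.9638 degrees


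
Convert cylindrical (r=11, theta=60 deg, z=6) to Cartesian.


x = 11 * cos(60) = 5.5
y = 11 * sin(60) = 9.5263
z = 6

(5.5, 9.5263, 6)


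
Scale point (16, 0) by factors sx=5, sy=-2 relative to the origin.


Scaling: (x*sx, y*sy) = (16*5, 0*-2) = (80, 0)

(80, 0)


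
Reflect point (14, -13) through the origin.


Reflection through origin: (x, y) -> (-x, -y)
(14, -13) -> (-14, 13)

(-14, 13)


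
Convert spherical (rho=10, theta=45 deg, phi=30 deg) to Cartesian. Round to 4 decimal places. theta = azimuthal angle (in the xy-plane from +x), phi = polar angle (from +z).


x = 10 * sin(30) * cos(45) = 3.5355
y = 10 * sin(30) * sin(45) = 3.5355
z = 10 * cos(30) = 8.6603

(3.5355, 3.5355, 8.6603)


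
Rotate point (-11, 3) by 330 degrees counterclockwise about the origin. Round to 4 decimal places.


x' = -11*cos(330) - 3*sin(330) = -8.0263
y' = -11*sin(330) + 3*cos(330) = 8.0981

(-8.0263, 8.0981)


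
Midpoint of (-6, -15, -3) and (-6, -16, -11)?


Midpoint = ((-6+-6)/2, (-15+-16)/2, (-3+-11)/2) = (-6, -15.5, -7)

(-6, -15.5, -7)


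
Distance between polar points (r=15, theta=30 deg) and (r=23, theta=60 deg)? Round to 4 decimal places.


d = sqrt(r1^2 + r2^2 - 2*r1*r2*cos(t2-t1))
d = sqrt(15^2 + 23^2 - 2*15*23*cos(60-30)) = 12.5077

12.5077


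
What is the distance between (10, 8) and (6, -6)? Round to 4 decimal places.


d = sqrt((6-10)^2 + (-6-8)^2) = 14.5602

14.5602


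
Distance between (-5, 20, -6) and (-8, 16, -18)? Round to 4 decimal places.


d = sqrt((-8--5)^2 + (16-20)^2 + (-18--6)^2) = 13

13


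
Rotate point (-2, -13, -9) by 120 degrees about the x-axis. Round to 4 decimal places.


x' = -2
y' = -13*cos(120) - -9*sin(120) = 14.2942
z' = -13*sin(120) + -9*cos(120) = -6.7583

(-2, 14.2942, -6.7583)


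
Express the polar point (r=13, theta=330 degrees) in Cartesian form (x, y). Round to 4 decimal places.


x = 13 * cos(330) = 11.2583
y = 13 * sin(330) = -6.5

(11.2583, -6.5)


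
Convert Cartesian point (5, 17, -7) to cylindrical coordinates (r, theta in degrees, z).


r = sqrt(5^2 + 17^2) = 17.72
theta = atan2(17, 5) = 73.6105 deg
z = -7

r = 17.72, theta = 73.6105 deg, z = -7


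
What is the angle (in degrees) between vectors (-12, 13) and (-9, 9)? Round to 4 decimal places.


dot = -12*-9 + 13*9 = 225
|u| = 17.6918, |v| = 12.7279
cos(angle) = 0.9992
angle = 2.2906 degrees

2.2906 degrees


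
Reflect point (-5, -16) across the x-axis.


Reflection across x-axis: (x, y) -> (x, -y)
(-5, -16) -> (-5, 16)

(-5, 16)


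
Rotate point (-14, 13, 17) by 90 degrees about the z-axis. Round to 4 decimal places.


x' = -14*cos(90) - 13*sin(90) = -13
y' = -14*sin(90) + 13*cos(90) = -14
z' = 17

(-13, -14, 17)


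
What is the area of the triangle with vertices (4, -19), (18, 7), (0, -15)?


Area = |x1(y2-y3) + x2(y3-y1) + x3(y1-y2)| / 2
= |4*(7--15) + 18*(-15--19) + 0*(-19-7)| / 2
= 80

80


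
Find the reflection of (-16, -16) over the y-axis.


Reflection across y-axis: (x, y) -> (-x, y)
(-16, -16) -> (16, -16)

(16, -16)


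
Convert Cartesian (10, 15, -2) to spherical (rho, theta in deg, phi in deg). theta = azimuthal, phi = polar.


rho = sqrt(10^2 + 15^2 + (-2)^2) = 18.1384
theta = atan2(15, 10) = 56.3099 deg
phi = acos(-2/18.1384) = 96.3305 deg

rho = 18.1384, theta = 56.3099 deg, phi = 96.3305 deg


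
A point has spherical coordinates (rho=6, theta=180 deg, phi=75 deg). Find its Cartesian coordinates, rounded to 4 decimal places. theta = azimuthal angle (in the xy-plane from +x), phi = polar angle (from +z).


x = 6 * sin(75) * cos(180) = -5.7956
y = 6 * sin(75) * sin(180) = 0
z = 6 * cos(75) = 1.5529

(-5.7956, 0, 1.5529)


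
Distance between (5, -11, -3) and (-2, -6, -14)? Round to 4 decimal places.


d = sqrt((-2-5)^2 + (-6--11)^2 + (-14--3)^2) = 13.9642

13.9642


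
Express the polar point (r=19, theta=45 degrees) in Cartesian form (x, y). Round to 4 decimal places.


x = 19 * cos(45) = 13.435
y = 19 * sin(45) = 13.435

(13.435, 13.435)


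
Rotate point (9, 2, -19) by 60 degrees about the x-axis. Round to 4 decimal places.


x' = 9
y' = 2*cos(60) - -19*sin(60) = 17.4545
z' = 2*sin(60) + -19*cos(60) = -7.7679

(9, 17.4545, -7.7679)


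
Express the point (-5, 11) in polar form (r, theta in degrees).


r = sqrt((-5)^2 + 11^2) = 12.083
theta = atan2(11, -5) = 114.444 degrees

r = 12.083, theta = 114.444 degrees


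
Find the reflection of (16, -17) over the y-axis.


Reflection across y-axis: (x, y) -> (-x, y)
(16, -17) -> (-16, -17)

(-16, -17)


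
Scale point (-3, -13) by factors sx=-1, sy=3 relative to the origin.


Scaling: (x*sx, y*sy) = (-3*-1, -13*3) = (3, -39)

(3, -39)


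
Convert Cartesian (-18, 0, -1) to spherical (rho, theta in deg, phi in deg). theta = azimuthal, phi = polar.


rho = sqrt((-18)^2 + 0^2 + (-1)^2) = 18.0278
theta = atan2(0, -18) = 180 deg
phi = acos(-1/18.0278) = 93.1798 deg

rho = 18.0278, theta = 180 deg, phi = 93.1798 deg


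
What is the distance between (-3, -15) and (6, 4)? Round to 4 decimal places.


d = sqrt((6--3)^2 + (4--15)^2) = 21.0238

21.0238


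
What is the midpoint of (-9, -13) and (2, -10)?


Midpoint = ((-9+2)/2, (-13+-10)/2) = (-3.5, -11.5)

(-3.5, -11.5)


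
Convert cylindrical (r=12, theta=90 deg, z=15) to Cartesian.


x = 12 * cos(90) = 0
y = 12 * sin(90) = 12
z = 15

(0, 12, 15)


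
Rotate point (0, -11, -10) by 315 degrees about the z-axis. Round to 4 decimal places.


x' = 0*cos(315) - -11*sin(315) = -7.7782
y' = 0*sin(315) + -11*cos(315) = -7.7782
z' = -10

(-7.7782, -7.7782, -10)


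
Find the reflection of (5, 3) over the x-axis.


Reflection across x-axis: (x, y) -> (x, -y)
(5, 3) -> (5, -3)

(5, -3)


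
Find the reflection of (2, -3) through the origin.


Reflection through origin: (x, y) -> (-x, -y)
(2, -3) -> (-2, 3)

(-2, 3)


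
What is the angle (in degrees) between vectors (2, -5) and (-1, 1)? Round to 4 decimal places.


dot = 2*-1 + -5*1 = -7
|u| = 5.3852, |v| = 1.4142
cos(angle) = -0.9191
angle = 156.8014 degrees

156.8014 degrees


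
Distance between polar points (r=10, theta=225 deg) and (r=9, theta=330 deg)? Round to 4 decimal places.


d = sqrt(r1^2 + r2^2 - 2*r1*r2*cos(t2-t1))
d = sqrt(10^2 + 9^2 - 2*10*9*cos(330-225)) = 15.086

15.086


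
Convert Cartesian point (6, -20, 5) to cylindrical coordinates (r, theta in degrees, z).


r = sqrt(6^2 + (-20)^2) = 20.8806
theta = atan2(-20, 6) = 286.6992 deg
z = 5

r = 20.8806, theta = 286.6992 deg, z = 5


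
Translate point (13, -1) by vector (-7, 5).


Translation: (x+dx, y+dy) = (13+-7, -1+5) = (6, 4)

(6, 4)


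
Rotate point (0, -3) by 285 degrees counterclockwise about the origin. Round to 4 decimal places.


x' = 0*cos(285) - -3*sin(285) = -2.8978
y' = 0*sin(285) + -3*cos(285) = -0.7765

(-2.8978, -0.7765)


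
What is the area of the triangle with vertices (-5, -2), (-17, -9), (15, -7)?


Area = |x1(y2-y3) + x2(y3-y1) + x3(y1-y2)| / 2
= |-5*(-9--7) + -17*(-7--2) + 15*(-2--9)| / 2
= 100

100


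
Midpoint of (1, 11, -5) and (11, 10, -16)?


Midpoint = ((1+11)/2, (11+10)/2, (-5+-16)/2) = (6, 10.5, -10.5)

(6, 10.5, -10.5)


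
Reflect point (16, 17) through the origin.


Reflection through origin: (x, y) -> (-x, -y)
(16, 17) -> (-16, -17)

(-16, -17)


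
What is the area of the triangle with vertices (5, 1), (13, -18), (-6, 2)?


Area = |x1(y2-y3) + x2(y3-y1) + x3(y1-y2)| / 2
= |5*(-18-2) + 13*(2-1) + -6*(1--18)| / 2
= 100.5

100.5


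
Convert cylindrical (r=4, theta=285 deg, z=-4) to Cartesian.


x = 4 * cos(285) = 1.0353
y = 4 * sin(285) = -3.8637
z = -4

(1.0353, -3.8637, -4)


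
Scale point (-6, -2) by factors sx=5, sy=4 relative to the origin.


Scaling: (x*sx, y*sy) = (-6*5, -2*4) = (-30, -8)

(-30, -8)


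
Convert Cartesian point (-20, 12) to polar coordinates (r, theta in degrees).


r = sqrt((-20)^2 + 12^2) = 23.3238
theta = atan2(12, -20) = 149.0362 degrees

r = 23.3238, theta = 149.0362 degrees


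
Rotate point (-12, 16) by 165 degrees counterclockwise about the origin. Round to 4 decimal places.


x' = -12*cos(165) - 16*sin(165) = 7.45
y' = -12*sin(165) + 16*cos(165) = -18.5606

(7.45, -18.5606)


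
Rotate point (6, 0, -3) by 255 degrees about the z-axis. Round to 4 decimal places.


x' = 6*cos(255) - 0*sin(255) = -1.5529
y' = 6*sin(255) + 0*cos(255) = -5.7956
z' = -3

(-1.5529, -5.7956, -3)


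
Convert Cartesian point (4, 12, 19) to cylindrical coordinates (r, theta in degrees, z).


r = sqrt(4^2 + 12^2) = 12.6491
theta = atan2(12, 4) = 71.5651 deg
z = 19

r = 12.6491, theta = 71.5651 deg, z = 19


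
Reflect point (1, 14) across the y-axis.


Reflection across y-axis: (x, y) -> (-x, y)
(1, 14) -> (-1, 14)

(-1, 14)


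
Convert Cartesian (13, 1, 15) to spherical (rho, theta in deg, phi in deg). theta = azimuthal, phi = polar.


rho = sqrt(13^2 + 1^2 + 15^2) = 19.8746
theta = atan2(1, 13) = 4.3987 deg
phi = acos(15/19.8746) = 40.998 deg

rho = 19.8746, theta = 4.3987 deg, phi = 40.998 deg


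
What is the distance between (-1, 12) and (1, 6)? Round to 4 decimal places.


d = sqrt((1--1)^2 + (6-12)^2) = 6.3246

6.3246


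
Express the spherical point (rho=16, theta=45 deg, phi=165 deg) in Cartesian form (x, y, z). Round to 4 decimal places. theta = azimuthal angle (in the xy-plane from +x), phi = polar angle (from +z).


x = 16 * sin(165) * cos(45) = 2.9282
y = 16 * sin(165) * sin(45) = 2.9282
z = 16 * cos(165) = -15.4548

(2.9282, 2.9282, -15.4548)


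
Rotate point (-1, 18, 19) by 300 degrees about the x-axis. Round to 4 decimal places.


x' = -1
y' = 18*cos(300) - 19*sin(300) = 25.4545
z' = 18*sin(300) + 19*cos(300) = -6.0885

(-1, 25.4545, -6.0885)


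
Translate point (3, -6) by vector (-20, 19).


Translation: (x+dx, y+dy) = (3+-20, -6+19) = (-17, 13)

(-17, 13)


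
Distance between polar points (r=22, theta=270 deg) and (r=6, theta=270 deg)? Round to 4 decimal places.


d = sqrt(r1^2 + r2^2 - 2*r1*r2*cos(t2-t1))
d = sqrt(22^2 + 6^2 - 2*22*6*cos(270-270)) = 16

16


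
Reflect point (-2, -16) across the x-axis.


Reflection across x-axis: (x, y) -> (x, -y)
(-2, -16) -> (-2, 16)

(-2, 16)


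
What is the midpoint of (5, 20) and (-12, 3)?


Midpoint = ((5+-12)/2, (20+3)/2) = (-3.5, 11.5)

(-3.5, 11.5)


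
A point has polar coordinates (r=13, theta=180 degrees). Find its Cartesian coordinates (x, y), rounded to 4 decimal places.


x = 13 * cos(180) = -13
y = 13 * sin(180) = 0

(-13, 0)


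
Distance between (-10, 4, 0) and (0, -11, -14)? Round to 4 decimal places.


d = sqrt((0--10)^2 + (-11-4)^2 + (-14-0)^2) = 22.8254

22.8254


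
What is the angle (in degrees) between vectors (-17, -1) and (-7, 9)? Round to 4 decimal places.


dot = -17*-7 + -1*9 = 110
|u| = 17.0294, |v| = 11.4018
cos(angle) = 0.5665
angle = 55.4915 degrees

55.4915 degrees


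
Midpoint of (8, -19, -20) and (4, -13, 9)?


Midpoint = ((8+4)/2, (-19+-13)/2, (-20+9)/2) = (6, -16, -5.5)

(6, -16, -5.5)


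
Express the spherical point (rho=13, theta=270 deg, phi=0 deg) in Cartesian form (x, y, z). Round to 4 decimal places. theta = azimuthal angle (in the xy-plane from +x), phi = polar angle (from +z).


x = 13 * sin(0) * cos(270) = 0
y = 13 * sin(0) * sin(270) = 0
z = 13 * cos(0) = 13

(0, 0, 13)


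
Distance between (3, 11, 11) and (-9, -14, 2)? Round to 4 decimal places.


d = sqrt((-9-3)^2 + (-14-11)^2 + (2-11)^2) = 29.1548

29.1548


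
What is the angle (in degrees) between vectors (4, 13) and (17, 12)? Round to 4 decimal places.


dot = 4*17 + 13*12 = 224
|u| = 13.6015, |v| = 20.8087
cos(angle) = 0.7914
angle = 37.6797 degrees

37.6797 degrees


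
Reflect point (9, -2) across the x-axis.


Reflection across x-axis: (x, y) -> (x, -y)
(9, -2) -> (9, 2)

(9, 2)


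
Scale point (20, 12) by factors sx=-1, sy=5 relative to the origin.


Scaling: (x*sx, y*sy) = (20*-1, 12*5) = (-20, 60)

(-20, 60)


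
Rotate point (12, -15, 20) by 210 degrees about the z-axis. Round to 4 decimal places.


x' = 12*cos(210) - -15*sin(210) = -17.8923
y' = 12*sin(210) + -15*cos(210) = 6.9904
z' = 20

(-17.8923, 6.9904, 20)


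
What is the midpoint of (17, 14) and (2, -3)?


Midpoint = ((17+2)/2, (14+-3)/2) = (9.5, 5.5)

(9.5, 5.5)


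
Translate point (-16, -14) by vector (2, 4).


Translation: (x+dx, y+dy) = (-16+2, -14+4) = (-14, -10)

(-14, -10)


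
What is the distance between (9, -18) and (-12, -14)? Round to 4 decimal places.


d = sqrt((-12-9)^2 + (-14--18)^2) = 21.3776

21.3776


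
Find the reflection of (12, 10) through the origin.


Reflection through origin: (x, y) -> (-x, -y)
(12, 10) -> (-12, -10)

(-12, -10)


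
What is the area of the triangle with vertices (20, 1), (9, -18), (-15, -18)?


Area = |x1(y2-y3) + x2(y3-y1) + x3(y1-y2)| / 2
= |20*(-18--18) + 9*(-18-1) + -15*(1--18)| / 2
= 228

228


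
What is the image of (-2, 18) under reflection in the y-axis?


Reflection across y-axis: (x, y) -> (-x, y)
(-2, 18) -> (2, 18)

(2, 18)


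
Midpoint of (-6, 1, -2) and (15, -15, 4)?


Midpoint = ((-6+15)/2, (1+-15)/2, (-2+4)/2) = (4.5, -7, 1)

(4.5, -7, 1)


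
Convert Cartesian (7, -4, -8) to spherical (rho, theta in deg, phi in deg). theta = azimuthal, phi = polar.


rho = sqrt(7^2 + (-4)^2 + (-8)^2) = 11.3578
theta = atan2(-4, 7) = 330.2551 deg
phi = acos(-8/11.3578) = 134.7779 deg

rho = 11.3578, theta = 330.2551 deg, phi = 134.7779 deg


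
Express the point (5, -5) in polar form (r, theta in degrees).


r = sqrt(5^2 + (-5)^2) = 7.0711
theta = atan2(-5, 5) = 315 degrees

r = 7.0711, theta = 315 degrees


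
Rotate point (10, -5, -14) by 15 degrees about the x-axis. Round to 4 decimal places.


x' = 10
y' = -5*cos(15) - -14*sin(15) = -1.2062
z' = -5*sin(15) + -14*cos(15) = -14.8171

(10, -1.2062, -14.8171)


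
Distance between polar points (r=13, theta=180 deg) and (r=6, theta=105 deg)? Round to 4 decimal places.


d = sqrt(r1^2 + r2^2 - 2*r1*r2*cos(t2-t1))
d = sqrt(13^2 + 6^2 - 2*13*6*cos(105-180)) = 12.8306

12.8306


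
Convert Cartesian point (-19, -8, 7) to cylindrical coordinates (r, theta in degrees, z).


r = sqrt((-19)^2 + (-8)^2) = 20.6155
theta = atan2(-8, -19) = 202.8337 deg
z = 7

r = 20.6155, theta = 202.8337 deg, z = 7


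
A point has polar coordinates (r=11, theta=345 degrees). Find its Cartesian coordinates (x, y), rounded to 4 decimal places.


x = 11 * cos(345) = 10.6252
y = 11 * sin(345) = -2.847

(10.6252, -2.847)


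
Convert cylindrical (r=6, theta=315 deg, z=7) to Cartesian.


x = 6 * cos(315) = 4.2426
y = 6 * sin(315) = -4.2426
z = 7

(4.2426, -4.2426, 7)


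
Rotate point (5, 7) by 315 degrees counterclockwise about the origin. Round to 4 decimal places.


x' = 5*cos(315) - 7*sin(315) = 8.4853
y' = 5*sin(315) + 7*cos(315) = 1.4142

(8.4853, 1.4142)


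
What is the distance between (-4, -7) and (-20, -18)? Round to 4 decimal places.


d = sqrt((-20--4)^2 + (-18--7)^2) = 19.4165

19.4165


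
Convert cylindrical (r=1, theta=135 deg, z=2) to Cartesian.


x = 1 * cos(135) = -0.7071
y = 1 * sin(135) = 0.7071
z = 2

(-0.7071, 0.7071, 2)


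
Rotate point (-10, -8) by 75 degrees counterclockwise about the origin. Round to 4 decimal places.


x' = -10*cos(75) - -8*sin(75) = 5.1392
y' = -10*sin(75) + -8*cos(75) = -11.7298

(5.1392, -11.7298)


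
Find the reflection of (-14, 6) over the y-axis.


Reflection across y-axis: (x, y) -> (-x, y)
(-14, 6) -> (14, 6)

(14, 6)


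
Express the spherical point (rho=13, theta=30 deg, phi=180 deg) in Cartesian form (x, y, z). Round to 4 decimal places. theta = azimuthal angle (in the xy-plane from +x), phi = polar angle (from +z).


x = 13 * sin(180) * cos(30) = 0
y = 13 * sin(180) * sin(30) = 0
z = 13 * cos(180) = -13

(0, 0, -13)


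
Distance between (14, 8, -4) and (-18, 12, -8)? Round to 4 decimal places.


d = sqrt((-18-14)^2 + (12-8)^2 + (-8--4)^2) = 32.4962

32.4962


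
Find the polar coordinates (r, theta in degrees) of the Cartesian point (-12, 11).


r = sqrt((-12)^2 + 11^2) = 16.2788
theta = atan2(11, -12) = 137.4896 degrees

r = 16.2788, theta = 137.4896 degrees


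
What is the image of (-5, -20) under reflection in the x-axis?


Reflection across x-axis: (x, y) -> (x, -y)
(-5, -20) -> (-5, 20)

(-5, 20)


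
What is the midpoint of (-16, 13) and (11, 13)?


Midpoint = ((-16+11)/2, (13+13)/2) = (-2.5, 13)

(-2.5, 13)


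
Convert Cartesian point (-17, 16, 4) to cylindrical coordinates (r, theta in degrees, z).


r = sqrt((-17)^2 + 16^2) = 23.3452
theta = atan2(16, -17) = 136.7357 deg
z = 4

r = 23.3452, theta = 136.7357 deg, z = 4


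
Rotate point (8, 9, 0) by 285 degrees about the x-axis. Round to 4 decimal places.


x' = 8
y' = 9*cos(285) - 0*sin(285) = 2.3294
z' = 9*sin(285) + 0*cos(285) = -8.6933

(8, 2.3294, -8.6933)


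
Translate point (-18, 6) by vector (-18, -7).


Translation: (x+dx, y+dy) = (-18+-18, 6+-7) = (-36, -1)

(-36, -1)


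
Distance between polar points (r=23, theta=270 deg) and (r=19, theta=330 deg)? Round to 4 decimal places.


d = sqrt(r1^2 + r2^2 - 2*r1*r2*cos(t2-t1))
d = sqrt(23^2 + 19^2 - 2*23*19*cos(330-270)) = 21.2838

21.2838


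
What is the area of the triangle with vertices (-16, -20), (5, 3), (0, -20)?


Area = |x1(y2-y3) + x2(y3-y1) + x3(y1-y2)| / 2
= |-16*(3--20) + 5*(-20--20) + 0*(-20-3)| / 2
= 184

184


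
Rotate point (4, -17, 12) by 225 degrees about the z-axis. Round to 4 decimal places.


x' = 4*cos(225) - -17*sin(225) = -14.8492
y' = 4*sin(225) + -17*cos(225) = 9.1924
z' = 12

(-14.8492, 9.1924, 12)


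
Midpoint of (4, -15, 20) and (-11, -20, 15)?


Midpoint = ((4+-11)/2, (-15+-20)/2, (20+15)/2) = (-3.5, -17.5, 17.5)

(-3.5, -17.5, 17.5)


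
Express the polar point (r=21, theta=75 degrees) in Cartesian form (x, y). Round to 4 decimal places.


x = 21 * cos(75) = 5.4352
y = 21 * sin(75) = 20.2844

(5.4352, 20.2844)


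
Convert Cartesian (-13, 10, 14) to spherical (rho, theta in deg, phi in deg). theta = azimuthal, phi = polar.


rho = sqrt((-13)^2 + 10^2 + 14^2) = 21.5639
theta = atan2(10, -13) = 142.4314 deg
phi = acos(14/21.5639) = 49.5161 deg

rho = 21.5639, theta = 142.4314 deg, phi = 49.5161 deg


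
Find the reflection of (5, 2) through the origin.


Reflection through origin: (x, y) -> (-x, -y)
(5, 2) -> (-5, -2)

(-5, -2)


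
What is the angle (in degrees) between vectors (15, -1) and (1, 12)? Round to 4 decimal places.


dot = 15*1 + -1*12 = 3
|u| = 15.0333, |v| = 12.0416
cos(angle) = 0.0166
angle = 89.0504 degrees

89.0504 degrees


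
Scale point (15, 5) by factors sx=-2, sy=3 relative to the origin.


Scaling: (x*sx, y*sy) = (15*-2, 5*3) = (-30, 15)

(-30, 15)


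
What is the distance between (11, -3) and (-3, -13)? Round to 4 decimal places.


d = sqrt((-3-11)^2 + (-13--3)^2) = 17.2047

17.2047


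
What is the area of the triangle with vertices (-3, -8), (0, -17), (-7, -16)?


Area = |x1(y2-y3) + x2(y3-y1) + x3(y1-y2)| / 2
= |-3*(-17--16) + 0*(-16--8) + -7*(-8--17)| / 2
= 30

30


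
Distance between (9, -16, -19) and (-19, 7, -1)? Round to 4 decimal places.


d = sqrt((-19-9)^2 + (7--16)^2 + (-1--19)^2) = 40.4599

40.4599


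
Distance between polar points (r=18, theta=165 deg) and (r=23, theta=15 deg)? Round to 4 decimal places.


d = sqrt(r1^2 + r2^2 - 2*r1*r2*cos(t2-t1))
d = sqrt(18^2 + 23^2 - 2*18*23*cos(15-165)) = 39.6241

39.6241


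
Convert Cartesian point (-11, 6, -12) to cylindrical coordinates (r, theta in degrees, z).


r = sqrt((-11)^2 + 6^2) = 12.53
theta = atan2(6, -11) = 151.3895 deg
z = -12

r = 12.53, theta = 151.3895 deg, z = -12


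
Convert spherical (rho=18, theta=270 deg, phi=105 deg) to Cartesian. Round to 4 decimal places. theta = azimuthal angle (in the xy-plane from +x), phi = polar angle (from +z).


x = 18 * sin(105) * cos(270) = 0
y = 18 * sin(105) * sin(270) = -17.3867
z = 18 * cos(105) = -4.6587

(0, -17.3867, -4.6587)


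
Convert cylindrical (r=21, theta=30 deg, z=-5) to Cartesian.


x = 21 * cos(30) = 18.1865
y = 21 * sin(30) = 10.5
z = -5

(18.1865, 10.5, -5)


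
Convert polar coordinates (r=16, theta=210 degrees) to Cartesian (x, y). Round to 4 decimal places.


x = 16 * cos(210) = -13.8564
y = 16 * sin(210) = -8

(-13.8564, -8)


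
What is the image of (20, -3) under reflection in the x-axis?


Reflection across x-axis: (x, y) -> (x, -y)
(20, -3) -> (20, 3)

(20, 3)


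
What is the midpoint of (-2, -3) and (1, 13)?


Midpoint = ((-2+1)/2, (-3+13)/2) = (-0.5, 5)

(-0.5, 5)


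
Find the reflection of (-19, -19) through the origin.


Reflection through origin: (x, y) -> (-x, -y)
(-19, -19) -> (19, 19)

(19, 19)


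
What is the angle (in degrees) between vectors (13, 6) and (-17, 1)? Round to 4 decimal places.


dot = 13*-17 + 6*1 = -215
|u| = 14.3178, |v| = 17.0294
cos(angle) = -0.8818
angle = 151.8584 degrees

151.8584 degrees


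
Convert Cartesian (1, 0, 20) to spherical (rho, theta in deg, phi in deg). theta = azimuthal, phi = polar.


rho = sqrt(1^2 + 0^2 + 20^2) = 20.025
theta = atan2(0, 1) = 0 deg
phi = acos(20/20.025) = 2.8624 deg

rho = 20.025, theta = 0 deg, phi = 2.8624 deg


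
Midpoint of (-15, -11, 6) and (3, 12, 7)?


Midpoint = ((-15+3)/2, (-11+12)/2, (6+7)/2) = (-6, 0.5, 6.5)

(-6, 0.5, 6.5)


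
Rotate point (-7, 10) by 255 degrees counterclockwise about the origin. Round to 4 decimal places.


x' = -7*cos(255) - 10*sin(255) = 11.471
y' = -7*sin(255) + 10*cos(255) = 4.1733

(11.471, 4.1733)


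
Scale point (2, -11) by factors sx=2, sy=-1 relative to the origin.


Scaling: (x*sx, y*sy) = (2*2, -11*-1) = (4, 11)

(4, 11)


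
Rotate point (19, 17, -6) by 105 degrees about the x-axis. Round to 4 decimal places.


x' = 19
y' = 17*cos(105) - -6*sin(105) = 1.3956
z' = 17*sin(105) + -6*cos(105) = 17.9737

(19, 1.3956, 17.9737)


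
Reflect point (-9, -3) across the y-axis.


Reflection across y-axis: (x, y) -> (-x, y)
(-9, -3) -> (9, -3)

(9, -3)


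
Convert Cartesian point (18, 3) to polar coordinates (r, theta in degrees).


r = sqrt(18^2 + 3^2) = 18.2483
theta = atan2(3, 18) = 9.4623 degrees

r = 18.2483, theta = 9.4623 degrees


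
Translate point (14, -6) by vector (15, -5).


Translation: (x+dx, y+dy) = (14+15, -6+-5) = (29, -11)

(29, -11)


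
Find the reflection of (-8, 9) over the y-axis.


Reflection across y-axis: (x, y) -> (-x, y)
(-8, 9) -> (8, 9)

(8, 9)


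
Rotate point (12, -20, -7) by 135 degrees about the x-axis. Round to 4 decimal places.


x' = 12
y' = -20*cos(135) - -7*sin(135) = 19.0919
z' = -20*sin(135) + -7*cos(135) = -9.1924

(12, 19.0919, -9.1924)


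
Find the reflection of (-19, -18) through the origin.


Reflection through origin: (x, y) -> (-x, -y)
(-19, -18) -> (19, 18)

(19, 18)


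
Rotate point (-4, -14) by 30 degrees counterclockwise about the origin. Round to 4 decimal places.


x' = -4*cos(30) - -14*sin(30) = 3.5359
y' = -4*sin(30) + -14*cos(30) = -14.1244

(3.5359, -14.1244)


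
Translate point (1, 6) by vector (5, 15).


Translation: (x+dx, y+dy) = (1+5, 6+15) = (6, 21)

(6, 21)


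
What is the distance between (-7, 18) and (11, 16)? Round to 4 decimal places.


d = sqrt((11--7)^2 + (16-18)^2) = 18.1108

18.1108


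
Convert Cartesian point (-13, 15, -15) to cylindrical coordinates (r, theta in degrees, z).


r = sqrt((-13)^2 + 15^2) = 19.8494
theta = atan2(15, -13) = 130.9144 deg
z = -15

r = 19.8494, theta = 130.9144 deg, z = -15


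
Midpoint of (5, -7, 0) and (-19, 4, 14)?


Midpoint = ((5+-19)/2, (-7+4)/2, (0+14)/2) = (-7, -1.5, 7)

(-7, -1.5, 7)


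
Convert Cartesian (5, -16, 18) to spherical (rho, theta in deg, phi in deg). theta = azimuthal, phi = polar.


rho = sqrt(5^2 + (-16)^2 + 18^2) = 24.5967
theta = atan2(-16, 5) = 287.354 deg
phi = acos(18/24.5967) = 42.9622 deg

rho = 24.5967, theta = 287.354 deg, phi = 42.9622 deg


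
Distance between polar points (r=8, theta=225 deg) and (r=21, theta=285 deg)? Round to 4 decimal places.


d = sqrt(r1^2 + r2^2 - 2*r1*r2*cos(t2-t1))
d = sqrt(8^2 + 21^2 - 2*8*21*cos(285-225)) = 18.3576

18.3576


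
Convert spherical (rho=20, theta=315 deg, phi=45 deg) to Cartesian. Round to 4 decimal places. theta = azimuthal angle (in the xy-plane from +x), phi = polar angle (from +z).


x = 20 * sin(45) * cos(315) = 10
y = 20 * sin(45) * sin(315) = -10
z = 20 * cos(45) = 14.1421

(10, -10, 14.1421)


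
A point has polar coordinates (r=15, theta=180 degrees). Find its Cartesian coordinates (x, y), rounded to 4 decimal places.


x = 15 * cos(180) = -15
y = 15 * sin(180) = 0

(-15, 0)


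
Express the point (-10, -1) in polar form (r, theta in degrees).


r = sqrt((-10)^2 + (-1)^2) = 10.0499
theta = atan2(-1, -10) = 185.7106 degrees

r = 10.0499, theta = 185.7106 degrees


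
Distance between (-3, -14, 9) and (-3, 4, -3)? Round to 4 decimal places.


d = sqrt((-3--3)^2 + (4--14)^2 + (-3-9)^2) = 21.6333

21.6333


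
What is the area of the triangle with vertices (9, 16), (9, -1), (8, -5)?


Area = |x1(y2-y3) + x2(y3-y1) + x3(y1-y2)| / 2
= |9*(-1--5) + 9*(-5-16) + 8*(16--1)| / 2
= 8.5

8.5


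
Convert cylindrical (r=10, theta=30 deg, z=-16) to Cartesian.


x = 10 * cos(30) = 8.6603
y = 10 * sin(30) = 5
z = -16

(8.6603, 5, -16)


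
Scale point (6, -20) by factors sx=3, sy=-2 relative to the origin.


Scaling: (x*sx, y*sy) = (6*3, -20*-2) = (18, 40)

(18, 40)
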